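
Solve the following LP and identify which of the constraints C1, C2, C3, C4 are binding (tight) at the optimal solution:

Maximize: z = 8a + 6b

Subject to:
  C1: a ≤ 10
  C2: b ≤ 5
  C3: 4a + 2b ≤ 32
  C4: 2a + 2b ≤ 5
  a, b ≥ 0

At a = 2.5, b = 0, compute slack b - a·x for each constraint:
  C1: 10 − 2.5 = 7.5  (slack)
  C2: 5 − 0 = 5  (slack)
  C3: 32 − 10 = 22  (slack)
  C4: 5 − 5 = 0  (binding)

Optimal: a = 2.5, b = 0
Binding: C4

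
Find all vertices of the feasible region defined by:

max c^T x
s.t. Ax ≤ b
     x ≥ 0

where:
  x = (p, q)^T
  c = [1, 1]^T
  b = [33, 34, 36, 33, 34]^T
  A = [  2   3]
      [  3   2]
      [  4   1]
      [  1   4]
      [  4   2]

(0, 0), (8.5, 0), (5, 7), (0, 8.25)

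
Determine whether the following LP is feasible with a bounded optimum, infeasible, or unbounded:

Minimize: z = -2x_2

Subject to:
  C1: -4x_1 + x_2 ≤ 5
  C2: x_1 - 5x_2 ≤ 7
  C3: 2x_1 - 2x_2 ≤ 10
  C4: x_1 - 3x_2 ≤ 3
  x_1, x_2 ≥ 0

Unbounded (objective can decrease without bound)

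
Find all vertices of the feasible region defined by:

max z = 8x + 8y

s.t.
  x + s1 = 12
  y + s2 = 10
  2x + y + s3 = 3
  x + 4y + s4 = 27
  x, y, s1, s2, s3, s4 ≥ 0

(0, 0), (1.5, 0), (0, 3)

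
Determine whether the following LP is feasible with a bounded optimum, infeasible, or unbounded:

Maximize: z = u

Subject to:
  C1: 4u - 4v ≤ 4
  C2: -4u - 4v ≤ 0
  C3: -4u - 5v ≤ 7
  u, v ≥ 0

Unbounded (objective can increase without bound)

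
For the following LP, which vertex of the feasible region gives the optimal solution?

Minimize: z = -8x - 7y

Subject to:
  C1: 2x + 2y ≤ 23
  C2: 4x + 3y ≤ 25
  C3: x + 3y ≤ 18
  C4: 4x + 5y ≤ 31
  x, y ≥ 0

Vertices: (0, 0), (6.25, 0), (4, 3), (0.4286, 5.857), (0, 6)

Evaluate the objective at each vertex of the feasible region:
  z(0, 0) = 0
  z(6.25, 0) = -50
  z(4, 3) = -53  ←
  z(0.4286, 5.857) = -44.43
  z(0, 6) = -42
The minimum is at x = 4, y = 3.

(4, 3)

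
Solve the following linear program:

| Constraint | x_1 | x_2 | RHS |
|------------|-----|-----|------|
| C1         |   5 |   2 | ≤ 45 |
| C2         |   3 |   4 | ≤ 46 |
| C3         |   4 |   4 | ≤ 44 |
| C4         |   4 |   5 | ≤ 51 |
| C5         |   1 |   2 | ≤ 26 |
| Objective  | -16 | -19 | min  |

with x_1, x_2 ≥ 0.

Evaluate the objective at each vertex of the feasible region:
  z(0, 0) = 0
  z(9, 0) = -144
  z(7.667, 3.333) = -186
  z(4, 7) = -197  ←
  z(0, 10.2) = -193.8
The minimum is at x_1 = 4, x_2 = 7.

x_1 = 4, x_2 = 7, z = -197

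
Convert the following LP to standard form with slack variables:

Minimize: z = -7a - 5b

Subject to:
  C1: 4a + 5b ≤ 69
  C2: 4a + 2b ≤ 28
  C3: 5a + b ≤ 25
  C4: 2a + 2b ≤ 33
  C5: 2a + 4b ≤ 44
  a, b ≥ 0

min z = -7a - 5b

s.t.
  4a + 5b + s1 = 69
  4a + 2b + s2 = 28
  5a + b + s3 = 25
  2a + 2b + s4 = 33
  2a + 4b + s5 = 44
  a, b, s1, s2, s3, s4, s5 ≥ 0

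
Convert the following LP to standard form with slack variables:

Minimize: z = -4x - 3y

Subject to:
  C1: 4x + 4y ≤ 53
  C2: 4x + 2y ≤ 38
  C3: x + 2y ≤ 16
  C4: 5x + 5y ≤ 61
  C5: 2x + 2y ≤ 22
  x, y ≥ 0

min z = -4x - 3y

s.t.
  4x + 4y + s1 = 53
  4x + 2y + s2 = 38
  x + 2y + s3 = 16
  5x + 5y + s4 = 61
  2x + 2y + s5 = 22
  x, y, s1, s2, s3, s4, s5 ≥ 0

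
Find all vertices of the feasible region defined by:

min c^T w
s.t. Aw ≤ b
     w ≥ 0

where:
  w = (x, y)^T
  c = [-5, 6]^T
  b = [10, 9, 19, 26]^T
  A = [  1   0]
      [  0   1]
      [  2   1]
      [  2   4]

(0, 0), (9.5, 0), (8.333, 2.333), (0, 6.5)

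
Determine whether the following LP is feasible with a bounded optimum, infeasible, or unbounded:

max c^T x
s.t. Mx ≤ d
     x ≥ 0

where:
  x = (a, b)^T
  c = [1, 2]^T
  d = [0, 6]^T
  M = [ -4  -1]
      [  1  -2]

Unbounded (objective can increase without bound)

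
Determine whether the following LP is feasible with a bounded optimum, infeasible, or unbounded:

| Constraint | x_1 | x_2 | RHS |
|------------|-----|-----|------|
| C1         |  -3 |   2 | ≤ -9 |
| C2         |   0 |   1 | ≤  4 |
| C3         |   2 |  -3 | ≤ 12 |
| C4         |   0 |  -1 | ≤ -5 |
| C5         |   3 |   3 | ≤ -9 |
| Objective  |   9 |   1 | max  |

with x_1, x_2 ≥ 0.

Infeasible (no feasible solution exists)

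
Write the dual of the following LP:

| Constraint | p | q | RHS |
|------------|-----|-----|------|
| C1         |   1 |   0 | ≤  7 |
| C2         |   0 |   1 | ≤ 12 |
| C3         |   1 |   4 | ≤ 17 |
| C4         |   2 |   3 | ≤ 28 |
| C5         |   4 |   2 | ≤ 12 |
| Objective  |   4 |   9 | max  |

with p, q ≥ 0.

Primal max cᵀx s.t. Ax ≤ b, x ≥ 0  →  Dual min bᵀy s.t. Aᵀy ≥ c, y ≥ 0.

Minimize: z = 7y1 + 12y2 + 17y3 + 28y4 + 12y5

Subject to:
  y1 + y3 + 2y4 + 4y5 ≥ 4
  y2 + 4y3 + 3y4 + 2y5 ≥ 9
  y1, y2, y3, y4, y5 ≥ 0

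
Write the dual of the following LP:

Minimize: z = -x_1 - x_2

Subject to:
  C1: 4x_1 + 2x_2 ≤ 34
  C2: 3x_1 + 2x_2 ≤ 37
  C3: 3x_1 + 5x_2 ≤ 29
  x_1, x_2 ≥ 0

Primal min cᵀx s.t. Ax ≤ b, x ≥ 0  →  Dual max −bᵀy s.t. Aᵀy ≥ −c, y ≥ 0.

Maximize: z = -34y1 - 37y2 - 29y3

Subject to:
  4y1 + 3y2 + 3y3 ≥ 1
  2y1 + 2y2 + 5y3 ≥ 1
  y1, y2, y3 ≥ 0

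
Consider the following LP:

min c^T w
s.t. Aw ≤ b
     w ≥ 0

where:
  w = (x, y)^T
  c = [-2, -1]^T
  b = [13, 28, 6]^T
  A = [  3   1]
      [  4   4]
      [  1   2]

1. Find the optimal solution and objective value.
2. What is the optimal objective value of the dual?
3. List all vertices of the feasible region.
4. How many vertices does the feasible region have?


1. x = 4, y = 1, z = -9
2. -9
3. (0, 0), (4.333, 0), (4, 1), (0, 3)
4. 4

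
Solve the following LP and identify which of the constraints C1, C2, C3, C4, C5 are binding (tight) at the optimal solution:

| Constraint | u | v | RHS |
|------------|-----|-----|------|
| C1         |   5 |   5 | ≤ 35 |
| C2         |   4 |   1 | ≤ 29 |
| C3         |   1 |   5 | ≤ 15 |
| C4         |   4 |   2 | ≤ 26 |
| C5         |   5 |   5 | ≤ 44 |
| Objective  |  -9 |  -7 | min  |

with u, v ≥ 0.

At u = 6, v = 1, compute slack b - a·x for each constraint:
  C1: 35 − 35 = 0  (binding)
  C2: 29 − 25 = 4  (slack)
  C3: 15 − 11 = 4  (slack)
  C4: 26 − 26 = 0  (binding)
  C5: 44 − 35 = 9  (slack)

Optimal: u = 6, v = 1
Binding: C1, C4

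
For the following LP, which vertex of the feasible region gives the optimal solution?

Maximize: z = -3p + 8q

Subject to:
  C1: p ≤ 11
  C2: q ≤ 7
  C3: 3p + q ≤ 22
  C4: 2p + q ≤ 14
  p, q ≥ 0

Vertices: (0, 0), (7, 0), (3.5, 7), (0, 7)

Evaluate the objective at each vertex of the feasible region:
  z(0, 0) = 0
  z(7, 0) = -21
  z(3.5, 7) = 45.5
  z(0, 7) = 56  ←
The maximum is at p = 0, q = 7.

(0, 7)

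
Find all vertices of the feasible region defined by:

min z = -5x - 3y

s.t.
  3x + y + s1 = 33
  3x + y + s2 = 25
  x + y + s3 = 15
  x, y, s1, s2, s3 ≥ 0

(0, 0), (8.333, 0), (5, 10), (0, 15)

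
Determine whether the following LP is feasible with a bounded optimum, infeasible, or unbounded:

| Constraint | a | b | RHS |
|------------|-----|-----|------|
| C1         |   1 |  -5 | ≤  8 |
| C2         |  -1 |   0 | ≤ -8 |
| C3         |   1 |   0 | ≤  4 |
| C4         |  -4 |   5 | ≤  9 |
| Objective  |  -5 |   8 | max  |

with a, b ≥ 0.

Infeasible (no feasible solution exists)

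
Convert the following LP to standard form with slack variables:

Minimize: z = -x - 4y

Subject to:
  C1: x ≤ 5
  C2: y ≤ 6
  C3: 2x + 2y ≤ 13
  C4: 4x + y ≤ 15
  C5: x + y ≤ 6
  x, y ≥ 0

min z = -x - 4y

s.t.
  x + s1 = 5
  y + s2 = 6
  2x + 2y + s3 = 13
  4x + y + s4 = 15
  x + y + s5 = 6
  x, y, s1, s2, s3, s4, s5 ≥ 0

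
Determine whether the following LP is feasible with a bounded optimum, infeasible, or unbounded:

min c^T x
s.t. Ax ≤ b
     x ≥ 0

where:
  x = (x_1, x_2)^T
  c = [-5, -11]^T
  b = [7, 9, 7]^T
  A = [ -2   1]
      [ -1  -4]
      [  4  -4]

Unbounded (objective can decrease without bound)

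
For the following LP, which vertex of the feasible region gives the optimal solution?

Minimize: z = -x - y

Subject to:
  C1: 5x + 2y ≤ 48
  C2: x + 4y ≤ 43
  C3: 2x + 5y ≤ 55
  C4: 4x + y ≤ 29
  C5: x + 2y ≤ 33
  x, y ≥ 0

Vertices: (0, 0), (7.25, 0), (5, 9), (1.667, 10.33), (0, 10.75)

Evaluate the objective at each vertex of the feasible region:
  z(0, 0) = 0
  z(7.25, 0) = -7.25
  z(5, 9) = -14  ←
  z(1.667, 10.33) = -12
  z(0, 10.75) = -10.75
The minimum is at x = 5, y = 9.

(5, 9)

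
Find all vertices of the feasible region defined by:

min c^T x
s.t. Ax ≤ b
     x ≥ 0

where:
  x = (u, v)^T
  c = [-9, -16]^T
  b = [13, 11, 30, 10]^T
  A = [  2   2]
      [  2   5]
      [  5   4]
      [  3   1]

(0, 0), (3.333, 0), (3, 1), (0, 2.2)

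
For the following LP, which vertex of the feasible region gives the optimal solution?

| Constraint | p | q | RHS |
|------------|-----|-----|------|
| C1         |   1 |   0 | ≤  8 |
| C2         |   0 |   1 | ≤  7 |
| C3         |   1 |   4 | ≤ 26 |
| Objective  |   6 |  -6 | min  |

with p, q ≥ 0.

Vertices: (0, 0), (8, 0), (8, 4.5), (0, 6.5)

Evaluate the objective at each vertex of the feasible region:
  z(0, 0) = 0
  z(8, 0) = 48
  z(8, 4.5) = 21
  z(0, 6.5) = -39  ←
The minimum is at p = 0, q = 6.5.

(0, 6.5)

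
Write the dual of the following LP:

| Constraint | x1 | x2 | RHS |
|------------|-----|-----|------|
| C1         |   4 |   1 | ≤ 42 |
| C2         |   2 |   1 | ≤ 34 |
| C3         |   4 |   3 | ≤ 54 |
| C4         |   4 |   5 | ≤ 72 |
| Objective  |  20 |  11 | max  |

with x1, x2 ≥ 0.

Primal max cᵀx s.t. Ax ≤ b, x ≥ 0  →  Dual min bᵀy s.t. Aᵀy ≥ c, y ≥ 0.

Minimize: z = 42y1 + 34y2 + 54y3 + 72y4

Subject to:
  4y1 + 2y2 + 4y3 + 4y4 ≥ 20
  y1 + y2 + 3y3 + 5y4 ≥ 11
  y1, y2, y3, y4 ≥ 0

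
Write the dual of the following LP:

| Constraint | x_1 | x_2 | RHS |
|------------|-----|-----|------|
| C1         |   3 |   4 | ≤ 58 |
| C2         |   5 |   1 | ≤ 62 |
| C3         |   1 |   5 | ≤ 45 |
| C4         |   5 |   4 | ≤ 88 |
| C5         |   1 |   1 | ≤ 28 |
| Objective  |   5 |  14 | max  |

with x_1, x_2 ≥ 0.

Primal max cᵀx s.t. Ax ≤ b, x ≥ 0  →  Dual min bᵀy s.t. Aᵀy ≥ c, y ≥ 0.

Minimize: z = 58y1 + 62y2 + 45y3 + 88y4 + 28y5

Subject to:
  3y1 + 5y2 + y3 + 5y4 + y5 ≥ 5
  4y1 + y2 + 5y3 + 4y4 + y5 ≥ 14
  y1, y2, y3, y4, y5 ≥ 0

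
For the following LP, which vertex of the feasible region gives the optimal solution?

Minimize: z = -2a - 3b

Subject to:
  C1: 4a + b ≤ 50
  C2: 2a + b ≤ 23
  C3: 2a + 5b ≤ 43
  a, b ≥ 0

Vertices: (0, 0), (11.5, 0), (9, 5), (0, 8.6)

Evaluate the objective at each vertex of the feasible region:
  z(0, 0) = 0
  z(11.5, 0) = -23
  z(9, 5) = -33  ←
  z(0, 8.6) = -25.8
The minimum is at a = 9, b = 5.

(9, 5)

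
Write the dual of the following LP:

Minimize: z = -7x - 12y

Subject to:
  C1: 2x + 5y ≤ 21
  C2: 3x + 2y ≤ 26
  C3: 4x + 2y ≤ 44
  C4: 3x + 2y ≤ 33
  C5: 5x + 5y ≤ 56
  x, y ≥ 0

Primal min cᵀx s.t. Ax ≤ b, x ≥ 0  →  Dual max −bᵀy s.t. Aᵀy ≥ −c, y ≥ 0.

Maximize: z = -21y1 - 26y2 - 44y3 - 33y4 - 56y5

Subject to:
  2y1 + 3y2 + 4y3 + 3y4 + 5y5 ≥ 7
  5y1 + 2y2 + 2y3 + 2y4 + 5y5 ≥ 12
  y1, y2, y3, y4, y5 ≥ 0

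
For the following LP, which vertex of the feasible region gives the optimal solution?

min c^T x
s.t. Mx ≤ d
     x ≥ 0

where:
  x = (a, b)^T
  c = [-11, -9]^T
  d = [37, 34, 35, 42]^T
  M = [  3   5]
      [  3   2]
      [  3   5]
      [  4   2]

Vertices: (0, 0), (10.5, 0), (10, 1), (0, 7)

Evaluate the objective at each vertex of the feasible region:
  z(0, 0) = 0
  z(10.5, 0) = -115.5
  z(10, 1) = -119  ←
  z(0, 7) = -63
The minimum is at a = 10, b = 1.

(10, 1)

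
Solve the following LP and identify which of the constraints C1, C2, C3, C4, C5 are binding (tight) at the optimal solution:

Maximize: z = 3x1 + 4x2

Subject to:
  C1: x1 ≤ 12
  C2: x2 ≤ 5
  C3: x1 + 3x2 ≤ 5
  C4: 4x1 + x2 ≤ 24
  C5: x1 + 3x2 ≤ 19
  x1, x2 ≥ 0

At x1 = 5, x2 = 0, compute slack b - a·x for each constraint:
  C1: 12 − 5 = 7  (slack)
  C2: 5 − 0 = 5  (slack)
  C3: 5 − 5 = 0  (binding)
  C4: 24 − 20 = 4  (slack)
  C5: 19 − 5 = 14  (slack)

Optimal: x1 = 5, x2 = 0
Binding: C3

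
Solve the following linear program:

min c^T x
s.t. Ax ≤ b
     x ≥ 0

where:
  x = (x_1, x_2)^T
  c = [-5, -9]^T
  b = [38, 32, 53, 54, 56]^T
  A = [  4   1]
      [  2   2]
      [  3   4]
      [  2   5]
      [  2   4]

Evaluate the objective at each vertex of the feasible region:
  z(0, 0) = 0
  z(9.5, 0) = -47.5
  z(7.615, 7.538) = -105.9
  z(7, 8) = -107  ←
  z(0, 10.8) = -97.2
The minimum is at x_1 = 7, x_2 = 8.

x_1 = 7, x_2 = 8, z = -107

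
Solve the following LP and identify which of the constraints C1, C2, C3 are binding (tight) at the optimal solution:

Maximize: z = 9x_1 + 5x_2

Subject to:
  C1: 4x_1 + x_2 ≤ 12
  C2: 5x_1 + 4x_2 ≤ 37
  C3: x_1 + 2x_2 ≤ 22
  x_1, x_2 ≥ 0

At x_1 = 1, x_2 = 8, compute slack b - a·x for each constraint:
  C1: 12 − 12 = 0  (binding)
  C2: 37 − 37 = 0  (binding)
  C3: 22 − 17 = 5  (slack)

Optimal: x_1 = 1, x_2 = 8
Binding: C1, C2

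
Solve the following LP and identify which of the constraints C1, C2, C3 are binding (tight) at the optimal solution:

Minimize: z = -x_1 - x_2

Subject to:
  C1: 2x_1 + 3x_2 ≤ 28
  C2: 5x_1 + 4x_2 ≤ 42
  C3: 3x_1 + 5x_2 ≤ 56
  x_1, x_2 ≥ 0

At x_1 = 2, x_2 = 8, compute slack b - a·x for each constraint:
  C1: 28 − 28 = 0  (binding)
  C2: 42 − 42 = 0  (binding)
  C3: 56 − 46 = 10  (slack)

Optimal: x_1 = 2, x_2 = 8
Binding: C1, C2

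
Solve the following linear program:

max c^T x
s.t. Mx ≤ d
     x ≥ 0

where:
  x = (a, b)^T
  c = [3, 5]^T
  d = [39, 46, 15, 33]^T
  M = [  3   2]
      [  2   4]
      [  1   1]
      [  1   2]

Evaluate the objective at each vertex of the feasible region:
  z(0, 0) = 0
  z(13, 0) = 39
  z(9, 6) = 57
  z(7, 8) = 61  ←
  z(0, 11.5) = 57.5
The maximum is at a = 7, b = 8.

a = 7, b = 8, z = 61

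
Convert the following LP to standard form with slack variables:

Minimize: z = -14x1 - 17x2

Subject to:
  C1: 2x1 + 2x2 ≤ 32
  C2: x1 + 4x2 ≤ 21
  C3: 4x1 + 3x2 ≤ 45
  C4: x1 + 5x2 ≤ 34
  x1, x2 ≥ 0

min z = -14x1 - 17x2

s.t.
  2x1 + 2x2 + s1 = 32
  x1 + 4x2 + s2 = 21
  4x1 + 3x2 + s3 = 45
  x1 + 5x2 + s4 = 34
  x1, x2, s1, s2, s3, s4 ≥ 0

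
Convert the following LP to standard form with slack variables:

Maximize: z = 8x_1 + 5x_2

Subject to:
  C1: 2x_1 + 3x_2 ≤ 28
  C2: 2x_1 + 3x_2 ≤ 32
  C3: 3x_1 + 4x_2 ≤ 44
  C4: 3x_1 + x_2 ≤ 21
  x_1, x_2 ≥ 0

max z = 8x_1 + 5x_2

s.t.
  2x_1 + 3x_2 + s1 = 28
  2x_1 + 3x_2 + s2 = 32
  3x_1 + 4x_2 + s3 = 44
  3x_1 + x_2 + s4 = 21
  x_1, x_2, s1, s2, s3, s4 ≥ 0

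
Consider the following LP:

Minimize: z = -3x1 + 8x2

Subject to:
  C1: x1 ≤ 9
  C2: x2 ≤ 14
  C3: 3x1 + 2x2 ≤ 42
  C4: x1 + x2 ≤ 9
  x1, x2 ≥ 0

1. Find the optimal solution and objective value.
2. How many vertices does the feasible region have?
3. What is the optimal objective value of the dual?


1. x1 = 9, x2 = 0, z = -27
2. 3
3. -27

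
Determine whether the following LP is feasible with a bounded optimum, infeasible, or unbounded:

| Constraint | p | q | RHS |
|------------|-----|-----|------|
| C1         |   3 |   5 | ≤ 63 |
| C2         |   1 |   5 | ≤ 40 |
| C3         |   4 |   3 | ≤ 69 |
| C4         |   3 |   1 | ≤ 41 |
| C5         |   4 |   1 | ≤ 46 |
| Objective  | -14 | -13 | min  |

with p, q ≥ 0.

Feasible with a bounded optimal solution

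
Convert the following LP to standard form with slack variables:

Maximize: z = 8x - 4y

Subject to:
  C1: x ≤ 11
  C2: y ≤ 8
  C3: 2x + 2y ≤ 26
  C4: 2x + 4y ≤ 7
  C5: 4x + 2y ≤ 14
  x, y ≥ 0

max z = 8x - 4y

s.t.
  x + s1 = 11
  y + s2 = 8
  2x + 2y + s3 = 26
  2x + 4y + s4 = 7
  4x + 2y + s5 = 14
  x, y, s1, s2, s3, s4, s5 ≥ 0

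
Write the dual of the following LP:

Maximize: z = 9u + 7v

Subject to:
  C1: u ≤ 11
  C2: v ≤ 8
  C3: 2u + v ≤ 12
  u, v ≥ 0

Primal max cᵀx s.t. Ax ≤ b, x ≥ 0  →  Dual min bᵀy s.t. Aᵀy ≥ c, y ≥ 0.

Minimize: z = 11y1 + 8y2 + 12y3

Subject to:
  y1 + 2y3 ≥ 9
  y2 + y3 ≥ 7
  y1, y2, y3 ≥ 0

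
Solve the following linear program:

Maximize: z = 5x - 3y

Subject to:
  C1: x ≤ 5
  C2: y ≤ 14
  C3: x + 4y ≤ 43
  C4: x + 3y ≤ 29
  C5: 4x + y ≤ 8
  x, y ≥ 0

Evaluate the objective at each vertex of the feasible region:
  z(0, 0) = 0
  z(2, 0) = 10  ←
  z(0, 8) = -24
The maximum is at x = 2, y = 0.

x = 2, y = 0, z = 10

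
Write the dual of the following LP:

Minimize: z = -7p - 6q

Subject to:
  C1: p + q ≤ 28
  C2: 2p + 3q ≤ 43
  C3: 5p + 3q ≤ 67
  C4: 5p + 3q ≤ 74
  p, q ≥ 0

Primal min cᵀx s.t. Ax ≤ b, x ≥ 0  →  Dual max −bᵀy s.t. Aᵀy ≥ −c, y ≥ 0.

Maximize: z = -28y1 - 43y2 - 67y3 - 74y4

Subject to:
  y1 + 2y2 + 5y3 + 5y4 ≥ 7
  y1 + 3y2 + 3y3 + 3y4 ≥ 6
  y1, y2, y3, y4 ≥ 0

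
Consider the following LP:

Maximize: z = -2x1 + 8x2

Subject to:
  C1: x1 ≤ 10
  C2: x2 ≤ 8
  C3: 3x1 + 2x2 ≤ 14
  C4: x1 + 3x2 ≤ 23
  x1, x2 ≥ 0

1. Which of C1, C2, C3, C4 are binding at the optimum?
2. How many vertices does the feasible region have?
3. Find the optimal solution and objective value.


1. C3
2. 3
3. x1 = 0, x2 = 7, z = 56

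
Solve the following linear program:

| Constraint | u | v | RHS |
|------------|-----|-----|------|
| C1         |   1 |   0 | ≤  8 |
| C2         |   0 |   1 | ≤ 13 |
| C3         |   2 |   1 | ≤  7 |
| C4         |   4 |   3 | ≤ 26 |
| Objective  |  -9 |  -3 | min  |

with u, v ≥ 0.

Evaluate the objective at each vertex of the feasible region:
  z(0, 0) = 0
  z(3.5, 0) = -31.5  ←
  z(0, 7) = -21
The minimum is at u = 3.5, v = 0.

u = 3.5, v = 0, z = -31.5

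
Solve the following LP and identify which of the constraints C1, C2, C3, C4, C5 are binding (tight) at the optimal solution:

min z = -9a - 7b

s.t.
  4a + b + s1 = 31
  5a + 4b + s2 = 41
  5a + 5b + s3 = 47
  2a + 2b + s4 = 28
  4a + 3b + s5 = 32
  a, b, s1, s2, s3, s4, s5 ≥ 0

At a = 5, b = 4, compute slack b - a·x for each constraint:
  C1: 31 − 24 = 7  (slack)
  C2: 41 − 41 = 0  (binding)
  C3: 47 − 45 = 2  (slack)
  C4: 28 − 18 = 10  (slack)
  C5: 32 − 32 = 0  (binding)

Optimal: a = 5, b = 4
Binding: C2, C5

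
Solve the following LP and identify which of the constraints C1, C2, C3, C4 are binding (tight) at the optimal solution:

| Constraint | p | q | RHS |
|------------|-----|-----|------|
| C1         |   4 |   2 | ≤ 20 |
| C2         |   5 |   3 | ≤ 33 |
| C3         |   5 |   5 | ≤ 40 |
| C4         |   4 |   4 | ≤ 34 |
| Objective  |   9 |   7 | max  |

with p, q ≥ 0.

At p = 2, q = 6, compute slack b - a·x for each constraint:
  C1: 20 − 20 = 0  (binding)
  C2: 33 − 28 = 5  (slack)
  C3: 40 − 40 = 0  (binding)
  C4: 34 − 32 = 2  (slack)

Optimal: p = 2, q = 6
Binding: C1, C3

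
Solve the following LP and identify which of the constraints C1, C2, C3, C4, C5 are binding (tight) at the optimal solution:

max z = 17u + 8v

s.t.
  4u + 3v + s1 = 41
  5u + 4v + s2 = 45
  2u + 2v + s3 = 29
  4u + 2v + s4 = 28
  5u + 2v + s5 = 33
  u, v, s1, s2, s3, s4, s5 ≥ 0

At u = 5, v = 4, compute slack b - a·x for each constraint:
  C1: 41 − 32 = 9  (slack)
  C2: 45 − 41 = 4  (slack)
  C3: 29 − 18 = 11  (slack)
  C4: 28 − 28 = 0  (binding)
  C5: 33 − 33 = 0  (binding)

Optimal: u = 5, v = 4
Binding: C4, C5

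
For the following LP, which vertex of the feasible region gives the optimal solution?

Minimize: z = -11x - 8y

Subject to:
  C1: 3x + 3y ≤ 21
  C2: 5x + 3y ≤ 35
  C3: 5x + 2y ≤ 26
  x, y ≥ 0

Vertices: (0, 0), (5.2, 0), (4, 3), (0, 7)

Evaluate the objective at each vertex of the feasible region:
  z(0, 0) = 0
  z(5.2, 0) = -57.2
  z(4, 3) = -68  ←
  z(0, 7) = -56
The minimum is at x = 4, y = 3.

(4, 3)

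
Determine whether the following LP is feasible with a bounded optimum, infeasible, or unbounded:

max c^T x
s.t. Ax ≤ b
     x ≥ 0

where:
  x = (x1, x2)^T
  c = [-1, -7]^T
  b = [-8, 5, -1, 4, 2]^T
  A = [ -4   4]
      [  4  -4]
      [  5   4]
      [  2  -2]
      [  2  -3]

Infeasible (no feasible solution exists)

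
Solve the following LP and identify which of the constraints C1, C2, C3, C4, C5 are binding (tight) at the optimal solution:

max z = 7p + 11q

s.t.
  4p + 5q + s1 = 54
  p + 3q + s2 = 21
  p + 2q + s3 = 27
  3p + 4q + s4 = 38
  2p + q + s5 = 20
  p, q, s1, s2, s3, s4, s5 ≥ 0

At p = 6, q = 5, compute slack b - a·x for each constraint:
  C1: 54 − 49 = 5  (slack)
  C2: 21 − 21 = 0  (binding)
  C3: 27 − 16 = 11  (slack)
  C4: 38 − 38 = 0  (binding)
  C5: 20 − 17 = 3  (slack)

Optimal: p = 6, q = 5
Binding: C2, C4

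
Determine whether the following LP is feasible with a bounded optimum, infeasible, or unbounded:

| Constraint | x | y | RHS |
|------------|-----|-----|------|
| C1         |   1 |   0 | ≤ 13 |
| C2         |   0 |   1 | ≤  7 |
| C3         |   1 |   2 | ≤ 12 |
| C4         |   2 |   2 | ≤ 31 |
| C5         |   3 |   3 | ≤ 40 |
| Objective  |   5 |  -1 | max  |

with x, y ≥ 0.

Feasible with a bounded optimal solution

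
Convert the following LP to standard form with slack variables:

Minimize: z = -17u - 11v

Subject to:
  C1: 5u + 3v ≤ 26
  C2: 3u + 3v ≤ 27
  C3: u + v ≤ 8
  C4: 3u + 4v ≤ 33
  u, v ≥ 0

min z = -17u - 11v

s.t.
  5u + 3v + s1 = 26
  3u + 3v + s2 = 27
  u + v + s3 = 8
  3u + 4v + s4 = 33
  u, v, s1, s2, s3, s4 ≥ 0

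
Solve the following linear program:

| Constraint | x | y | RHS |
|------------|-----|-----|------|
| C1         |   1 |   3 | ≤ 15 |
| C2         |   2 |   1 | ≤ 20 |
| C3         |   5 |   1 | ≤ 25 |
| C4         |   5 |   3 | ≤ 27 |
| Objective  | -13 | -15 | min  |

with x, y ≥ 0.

Evaluate the objective at each vertex of the feasible region:
  z(0, 0) = 0
  z(5, 0) = -65
  z(4.8, 1) = -77.4
  z(3, 4) = -99  ←
  z(0, 5) = -75
The minimum is at x = 3, y = 4.

x = 3, y = 4, z = -99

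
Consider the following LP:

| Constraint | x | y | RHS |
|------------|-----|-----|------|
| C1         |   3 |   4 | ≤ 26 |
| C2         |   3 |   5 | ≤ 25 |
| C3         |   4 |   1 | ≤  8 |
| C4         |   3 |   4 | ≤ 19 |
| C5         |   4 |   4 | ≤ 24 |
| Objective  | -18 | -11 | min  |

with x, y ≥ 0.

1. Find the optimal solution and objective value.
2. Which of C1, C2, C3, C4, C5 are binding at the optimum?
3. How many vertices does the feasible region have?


1. x = 1, y = 4, z = -62
2. C3, C4
3. 4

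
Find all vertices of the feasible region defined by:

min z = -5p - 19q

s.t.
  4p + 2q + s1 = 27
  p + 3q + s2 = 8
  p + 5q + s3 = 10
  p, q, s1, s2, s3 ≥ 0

(0, 0), (6.75, 0), (6.5, 0.5), (5, 1), (0, 2)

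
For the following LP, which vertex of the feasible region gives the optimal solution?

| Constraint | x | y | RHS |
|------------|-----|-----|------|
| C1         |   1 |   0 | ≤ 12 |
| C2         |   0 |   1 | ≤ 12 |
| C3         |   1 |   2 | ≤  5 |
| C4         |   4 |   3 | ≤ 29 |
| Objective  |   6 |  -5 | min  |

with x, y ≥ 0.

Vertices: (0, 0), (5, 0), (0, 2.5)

Evaluate the objective at each vertex of the feasible region:
  z(0, 0) = 0
  z(5, 0) = 30
  z(0, 2.5) = -12.5  ←
The minimum is at x = 0, y = 2.5.

(0, 2.5)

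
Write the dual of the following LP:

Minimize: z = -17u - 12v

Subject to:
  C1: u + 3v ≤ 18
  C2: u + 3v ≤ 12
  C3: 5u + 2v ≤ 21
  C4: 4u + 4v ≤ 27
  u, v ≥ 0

Primal min cᵀx s.t. Ax ≤ b, x ≥ 0  →  Dual max −bᵀy s.t. Aᵀy ≥ −c, y ≥ 0.

Maximize: z = -18y1 - 12y2 - 21y3 - 27y4

Subject to:
  y1 + y2 + 5y3 + 4y4 ≥ 17
  3y1 + 3y2 + 2y3 + 4y4 ≥ 12
  y1, y2, y3, y4 ≥ 0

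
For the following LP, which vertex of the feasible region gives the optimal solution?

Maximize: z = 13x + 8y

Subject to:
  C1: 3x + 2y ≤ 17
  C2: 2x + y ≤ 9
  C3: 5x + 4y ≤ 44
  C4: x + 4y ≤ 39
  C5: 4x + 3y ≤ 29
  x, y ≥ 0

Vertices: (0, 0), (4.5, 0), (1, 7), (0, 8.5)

Evaluate the objective at each vertex of the feasible region:
  z(0, 0) = 0
  z(4.5, 0) = 58.5
  z(1, 7) = 69  ←
  z(0, 8.5) = 68
The maximum is at x = 1, y = 7.

(1, 7)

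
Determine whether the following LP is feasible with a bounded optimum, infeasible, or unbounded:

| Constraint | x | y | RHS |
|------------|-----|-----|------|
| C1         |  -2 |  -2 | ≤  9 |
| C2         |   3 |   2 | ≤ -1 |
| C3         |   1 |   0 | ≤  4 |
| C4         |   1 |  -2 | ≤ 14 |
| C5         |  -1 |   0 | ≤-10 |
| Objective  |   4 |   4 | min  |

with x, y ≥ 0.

Infeasible (no feasible solution exists)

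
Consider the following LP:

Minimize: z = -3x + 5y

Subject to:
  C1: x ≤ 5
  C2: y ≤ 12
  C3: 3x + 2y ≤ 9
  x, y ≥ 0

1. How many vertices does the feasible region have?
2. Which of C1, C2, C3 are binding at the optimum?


1. 3
2. C3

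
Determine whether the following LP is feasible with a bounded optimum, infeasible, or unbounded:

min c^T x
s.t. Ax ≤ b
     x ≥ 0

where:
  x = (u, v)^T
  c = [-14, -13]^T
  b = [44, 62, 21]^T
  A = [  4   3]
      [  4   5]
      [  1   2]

Feasible with a bounded optimal solution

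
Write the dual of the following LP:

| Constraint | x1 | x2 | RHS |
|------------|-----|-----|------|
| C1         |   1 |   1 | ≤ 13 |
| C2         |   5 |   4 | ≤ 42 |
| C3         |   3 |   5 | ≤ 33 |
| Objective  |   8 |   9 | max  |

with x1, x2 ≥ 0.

Primal max cᵀx s.t. Ax ≤ b, x ≥ 0  →  Dual min bᵀy s.t. Aᵀy ≥ c, y ≥ 0.

Minimize: z = 13y1 + 42y2 + 33y3

Subject to:
  y1 + 5y2 + 3y3 ≥ 8
  y1 + 4y2 + 5y3 ≥ 9
  y1, y2, y3 ≥ 0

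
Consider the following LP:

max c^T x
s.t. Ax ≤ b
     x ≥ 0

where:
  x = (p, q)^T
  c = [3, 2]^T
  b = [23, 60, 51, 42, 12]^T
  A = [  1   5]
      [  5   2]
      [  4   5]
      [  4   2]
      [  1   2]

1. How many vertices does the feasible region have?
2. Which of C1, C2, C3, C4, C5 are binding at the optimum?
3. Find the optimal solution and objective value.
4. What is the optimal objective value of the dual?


1. 5
2. C4, C5
3. p = 10, q = 1, z = 32
4. 32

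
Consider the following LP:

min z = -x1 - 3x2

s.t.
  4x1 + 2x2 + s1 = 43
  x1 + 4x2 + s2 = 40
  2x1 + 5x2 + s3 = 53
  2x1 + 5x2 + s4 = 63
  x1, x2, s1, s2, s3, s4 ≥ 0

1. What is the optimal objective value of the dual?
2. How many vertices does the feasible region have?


1. -31
2. 5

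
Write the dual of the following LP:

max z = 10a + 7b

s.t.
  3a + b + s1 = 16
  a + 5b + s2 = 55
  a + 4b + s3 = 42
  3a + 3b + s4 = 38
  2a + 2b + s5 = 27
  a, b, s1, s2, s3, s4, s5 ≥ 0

Primal max cᵀx s.t. Ax ≤ b, x ≥ 0  →  Dual min bᵀy s.t. Aᵀy ≥ c, y ≥ 0.

Minimize: z = 16y1 + 55y2 + 42y3 + 38y4 + 27y5

Subject to:
  3y1 + y2 + y3 + 3y4 + 2y5 ≥ 10
  y1 + 5y2 + 4y3 + 3y4 + 2y5 ≥ 7
  y1, y2, y3, y4, y5 ≥ 0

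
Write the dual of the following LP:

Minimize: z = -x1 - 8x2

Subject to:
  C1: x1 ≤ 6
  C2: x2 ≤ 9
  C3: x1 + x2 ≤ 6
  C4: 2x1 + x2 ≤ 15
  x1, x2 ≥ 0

Primal min cᵀx s.t. Ax ≤ b, x ≥ 0  →  Dual max −bᵀy s.t. Aᵀy ≥ −c, y ≥ 0.

Maximize: z = -6y1 - 9y2 - 6y3 - 15y4

Subject to:
  y1 + y3 + 2y4 ≥ 1
  y2 + y3 + y4 ≥ 8
  y1, y2, y3, y4 ≥ 0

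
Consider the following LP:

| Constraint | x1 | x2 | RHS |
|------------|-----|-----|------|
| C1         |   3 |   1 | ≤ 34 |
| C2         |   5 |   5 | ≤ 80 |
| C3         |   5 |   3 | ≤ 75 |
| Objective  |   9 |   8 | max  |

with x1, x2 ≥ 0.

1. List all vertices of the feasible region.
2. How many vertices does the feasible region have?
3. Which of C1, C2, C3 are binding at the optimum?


1. (0, 0), (11.33, 0), (9, 7), (0, 16)
2. 4
3. C1, C2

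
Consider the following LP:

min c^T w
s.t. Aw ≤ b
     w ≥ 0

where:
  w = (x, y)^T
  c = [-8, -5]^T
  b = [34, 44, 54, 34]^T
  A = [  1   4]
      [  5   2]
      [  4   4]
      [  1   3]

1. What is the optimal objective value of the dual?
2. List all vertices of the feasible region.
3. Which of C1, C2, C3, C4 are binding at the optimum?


1. -83
2. (0, 0), (8.8, 0), (6, 7), (0, 8.5)
3. C1, C2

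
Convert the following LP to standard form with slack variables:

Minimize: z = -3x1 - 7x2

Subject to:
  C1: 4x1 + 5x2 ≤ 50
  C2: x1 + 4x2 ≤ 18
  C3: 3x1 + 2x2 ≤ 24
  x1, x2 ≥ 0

min z = -3x1 - 7x2

s.t.
  4x1 + 5x2 + s1 = 50
  x1 + 4x2 + s2 = 18
  3x1 + 2x2 + s3 = 24
  x1, x2, s1, s2, s3 ≥ 0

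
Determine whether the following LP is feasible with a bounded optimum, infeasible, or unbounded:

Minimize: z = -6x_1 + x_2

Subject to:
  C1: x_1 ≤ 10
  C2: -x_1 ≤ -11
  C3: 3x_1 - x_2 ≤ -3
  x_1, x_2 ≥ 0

Infeasible (no feasible solution exists)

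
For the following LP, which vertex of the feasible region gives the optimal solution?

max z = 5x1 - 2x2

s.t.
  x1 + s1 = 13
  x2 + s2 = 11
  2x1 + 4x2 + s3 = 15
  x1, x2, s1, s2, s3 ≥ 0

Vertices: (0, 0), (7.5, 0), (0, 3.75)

Evaluate the objective at each vertex of the feasible region:
  z(0, 0) = 0
  z(7.5, 0) = 37.5  ←
  z(0, 3.75) = -7.5
The maximum is at x1 = 7.5, x2 = 0.

(7.5, 0)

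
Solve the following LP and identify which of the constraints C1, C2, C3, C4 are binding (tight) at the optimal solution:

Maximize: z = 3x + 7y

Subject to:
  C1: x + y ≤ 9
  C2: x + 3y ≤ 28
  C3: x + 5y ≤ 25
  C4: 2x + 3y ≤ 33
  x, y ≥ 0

At x = 5, y = 4, compute slack b - a·x for each constraint:
  C1: 9 − 9 = 0  (binding)
  C2: 28 − 17 = 11  (slack)
  C3: 25 − 25 = 0  (binding)
  C4: 33 − 22 = 11  (slack)

Optimal: x = 5, y = 4
Binding: C1, C3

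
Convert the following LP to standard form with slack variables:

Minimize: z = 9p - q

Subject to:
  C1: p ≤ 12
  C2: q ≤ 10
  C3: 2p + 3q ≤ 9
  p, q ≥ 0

min z = 9p - q

s.t.
  p + s1 = 12
  q + s2 = 10
  2p + 3q + s3 = 9
  p, q, s1, s2, s3 ≥ 0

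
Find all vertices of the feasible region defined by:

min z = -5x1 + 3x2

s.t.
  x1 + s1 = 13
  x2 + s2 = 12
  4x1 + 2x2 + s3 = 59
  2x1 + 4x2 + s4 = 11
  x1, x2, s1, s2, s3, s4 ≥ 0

(0, 0), (5.5, 0), (0, 2.75)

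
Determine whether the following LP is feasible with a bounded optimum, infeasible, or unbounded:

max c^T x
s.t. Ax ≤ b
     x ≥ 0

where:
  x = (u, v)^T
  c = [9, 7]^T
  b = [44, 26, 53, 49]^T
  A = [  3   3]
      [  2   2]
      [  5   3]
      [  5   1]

Feasible with a bounded optimal solution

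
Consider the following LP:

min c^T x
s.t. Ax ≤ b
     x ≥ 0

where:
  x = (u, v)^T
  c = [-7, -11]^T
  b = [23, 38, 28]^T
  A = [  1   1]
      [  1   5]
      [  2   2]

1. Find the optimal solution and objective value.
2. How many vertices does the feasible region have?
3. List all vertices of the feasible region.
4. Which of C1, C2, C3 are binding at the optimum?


1. u = 8, v = 6, z = -122
2. 4
3. (0, 0), (14, 0), (8, 6), (0, 7.6)
4. C2, C3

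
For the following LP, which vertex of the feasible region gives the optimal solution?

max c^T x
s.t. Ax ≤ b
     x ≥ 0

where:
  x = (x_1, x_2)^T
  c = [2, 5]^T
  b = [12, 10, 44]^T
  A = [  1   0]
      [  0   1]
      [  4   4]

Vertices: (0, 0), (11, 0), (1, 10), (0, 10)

Evaluate the objective at each vertex of the feasible region:
  z(0, 0) = 0
  z(11, 0) = 22
  z(1, 10) = 52  ←
  z(0, 10) = 50
The maximum is at x_1 = 1, x_2 = 10.

(1, 10)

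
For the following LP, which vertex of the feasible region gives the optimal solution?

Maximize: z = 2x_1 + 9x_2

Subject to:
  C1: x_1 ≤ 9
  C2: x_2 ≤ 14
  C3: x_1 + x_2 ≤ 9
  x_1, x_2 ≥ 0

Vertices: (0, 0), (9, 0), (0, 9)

Evaluate the objective at each vertex of the feasible region:
  z(0, 0) = 0
  z(9, 0) = 18
  z(0, 9) = 81  ←
The maximum is at x_1 = 0, x_2 = 9.

(0, 9)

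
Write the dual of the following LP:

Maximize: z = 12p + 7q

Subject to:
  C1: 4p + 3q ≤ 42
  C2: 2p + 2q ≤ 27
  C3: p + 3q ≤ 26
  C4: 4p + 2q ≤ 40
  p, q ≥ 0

Primal max cᵀx s.t. Ax ≤ b, x ≥ 0  →  Dual min bᵀy s.t. Aᵀy ≥ c, y ≥ 0.

Minimize: z = 42y1 + 27y2 + 26y3 + 40y4

Subject to:
  4y1 + 2y2 + y3 + 4y4 ≥ 12
  3y1 + 2y2 + 3y3 + 2y4 ≥ 7
  y1, y2, y3, y4 ≥ 0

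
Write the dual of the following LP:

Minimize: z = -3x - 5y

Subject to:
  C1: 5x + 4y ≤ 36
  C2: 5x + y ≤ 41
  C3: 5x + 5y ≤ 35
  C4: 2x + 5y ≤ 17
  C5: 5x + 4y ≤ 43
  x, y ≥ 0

Primal min cᵀx s.t. Ax ≤ b, x ≥ 0  →  Dual max −bᵀy s.t. Aᵀy ≥ −c, y ≥ 0.

Maximize: z = -36y1 - 41y2 - 35y3 - 17y4 - 43y5

Subject to:
  5y1 + 5y2 + 5y3 + 2y4 + 5y5 ≥ 3
  4y1 + y2 + 5y3 + 5y4 + 4y5 ≥ 5
  y1, y2, y3, y4, y5 ≥ 0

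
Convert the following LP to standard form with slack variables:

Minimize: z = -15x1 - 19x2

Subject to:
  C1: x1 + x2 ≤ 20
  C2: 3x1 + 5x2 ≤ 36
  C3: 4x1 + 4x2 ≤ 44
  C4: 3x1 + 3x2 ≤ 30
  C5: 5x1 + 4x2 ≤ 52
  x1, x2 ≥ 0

min z = -15x1 - 19x2

s.t.
  x1 + x2 + s1 = 20
  3x1 + 5x2 + s2 = 36
  4x1 + 4x2 + s3 = 44
  3x1 + 3x2 + s4 = 30
  5x1 + 4x2 + s5 = 52
  x1, x2, s1, s2, s3, s4, s5 ≥ 0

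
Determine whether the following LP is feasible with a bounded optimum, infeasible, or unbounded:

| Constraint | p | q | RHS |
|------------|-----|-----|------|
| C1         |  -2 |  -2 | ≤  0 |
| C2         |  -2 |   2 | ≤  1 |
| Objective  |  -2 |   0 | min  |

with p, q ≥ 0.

Unbounded (objective can decrease without bound)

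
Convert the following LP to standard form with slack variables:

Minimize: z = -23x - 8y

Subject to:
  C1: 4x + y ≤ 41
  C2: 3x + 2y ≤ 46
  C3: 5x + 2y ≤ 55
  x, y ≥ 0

min z = -23x - 8y

s.t.
  4x + y + s1 = 41
  3x + 2y + s2 = 46
  5x + 2y + s3 = 55
  x, y, s1, s2, s3 ≥ 0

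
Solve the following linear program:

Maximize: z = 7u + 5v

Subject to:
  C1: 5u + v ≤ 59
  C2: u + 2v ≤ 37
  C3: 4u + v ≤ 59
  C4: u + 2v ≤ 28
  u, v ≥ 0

Evaluate the objective at each vertex of the feasible region:
  z(0, 0) = 0
  z(11.8, 0) = 82.6
  z(10, 9) = 115  ←
  z(0, 14) = 70
The maximum is at u = 10, v = 9.

u = 10, v = 9, z = 115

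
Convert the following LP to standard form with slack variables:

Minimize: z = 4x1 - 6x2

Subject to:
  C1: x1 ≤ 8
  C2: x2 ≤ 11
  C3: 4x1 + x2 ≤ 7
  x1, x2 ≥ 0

min z = 4x1 - 6x2

s.t.
  x1 + s1 = 8
  x2 + s2 = 11
  4x1 + x2 + s3 = 7
  x1, x2, s1, s2, s3 ≥ 0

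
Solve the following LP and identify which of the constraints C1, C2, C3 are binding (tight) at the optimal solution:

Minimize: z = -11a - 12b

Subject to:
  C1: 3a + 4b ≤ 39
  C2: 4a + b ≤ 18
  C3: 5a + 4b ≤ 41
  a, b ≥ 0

At a = 1, b = 9, compute slack b - a·x for each constraint:
  C1: 39 − 39 = 0  (binding)
  C2: 18 − 13 = 5  (slack)
  C3: 41 − 41 = 0  (binding)

Optimal: a = 1, b = 9
Binding: C1, C3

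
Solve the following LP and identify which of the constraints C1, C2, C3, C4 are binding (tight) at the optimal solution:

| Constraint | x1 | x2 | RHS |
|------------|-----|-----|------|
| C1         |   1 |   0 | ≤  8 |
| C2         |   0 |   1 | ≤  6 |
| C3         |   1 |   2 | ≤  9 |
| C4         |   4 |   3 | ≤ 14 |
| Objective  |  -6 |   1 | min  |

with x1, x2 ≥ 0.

At x1 = 3.5, x2 = 0, compute slack b - a·x for each constraint:
  C1: 8 − 3.5 = 4.5  (slack)
  C2: 6 − 0 = 6  (slack)
  C3: 9 − 3.5 = 5.5  (slack)
  C4: 14 − 14 = 0  (binding)

Optimal: x1 = 3.5, x2 = 0
Binding: C4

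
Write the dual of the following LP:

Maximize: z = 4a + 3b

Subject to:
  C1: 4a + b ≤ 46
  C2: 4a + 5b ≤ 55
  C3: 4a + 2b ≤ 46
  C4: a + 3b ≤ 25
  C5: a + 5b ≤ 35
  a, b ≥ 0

Primal max cᵀx s.t. Ax ≤ b, x ≥ 0  →  Dual min bᵀy s.t. Aᵀy ≥ c, y ≥ 0.

Minimize: z = 46y1 + 55y2 + 46y3 + 25y4 + 35y5

Subject to:
  4y1 + 4y2 + 4y3 + y4 + y5 ≥ 4
  y1 + 5y2 + 2y3 + 3y4 + 5y5 ≥ 3
  y1, y2, y3, y4, y5 ≥ 0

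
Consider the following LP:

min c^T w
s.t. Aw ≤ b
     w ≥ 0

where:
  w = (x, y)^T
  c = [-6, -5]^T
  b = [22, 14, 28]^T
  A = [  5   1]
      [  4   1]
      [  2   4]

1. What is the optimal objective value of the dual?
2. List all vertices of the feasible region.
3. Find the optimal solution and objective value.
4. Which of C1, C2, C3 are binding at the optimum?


1. -42
2. (0, 0), (3.5, 0), (2, 6), (0, 7)
3. x = 2, y = 6, z = -42
4. C2, C3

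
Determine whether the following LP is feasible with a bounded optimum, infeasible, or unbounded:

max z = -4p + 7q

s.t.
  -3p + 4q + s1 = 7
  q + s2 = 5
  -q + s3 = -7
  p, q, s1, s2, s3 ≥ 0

Infeasible (no feasible solution exists)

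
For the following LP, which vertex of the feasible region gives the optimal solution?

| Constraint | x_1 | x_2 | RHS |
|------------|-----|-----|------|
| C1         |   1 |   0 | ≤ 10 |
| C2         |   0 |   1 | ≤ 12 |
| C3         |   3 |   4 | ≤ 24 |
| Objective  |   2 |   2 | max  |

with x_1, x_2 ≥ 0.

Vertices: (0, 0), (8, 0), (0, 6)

Evaluate the objective at each vertex of the feasible region:
  z(0, 0) = 0
  z(8, 0) = 16  ←
  z(0, 6) = 12
The maximum is at x_1 = 8, x_2 = 0.

(8, 0)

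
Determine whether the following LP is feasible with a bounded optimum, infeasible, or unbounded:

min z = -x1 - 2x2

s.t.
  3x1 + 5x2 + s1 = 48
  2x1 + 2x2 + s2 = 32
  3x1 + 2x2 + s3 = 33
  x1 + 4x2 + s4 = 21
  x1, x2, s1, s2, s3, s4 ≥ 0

Feasible with a bounded optimal solution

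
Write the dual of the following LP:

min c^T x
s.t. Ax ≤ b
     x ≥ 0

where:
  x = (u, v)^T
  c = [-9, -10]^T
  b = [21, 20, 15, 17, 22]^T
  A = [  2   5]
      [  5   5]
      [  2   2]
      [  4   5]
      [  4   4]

Primal min cᵀx s.t. Ax ≤ b, x ≥ 0  →  Dual max −bᵀy s.t. Aᵀy ≥ −c, y ≥ 0.

Maximize: z = -21y1 - 20y2 - 15y3 - 17y4 - 22y5

Subject to:
  2y1 + 5y2 + 2y3 + 4y4 + 4y5 ≥ 9
  5y1 + 5y2 + 2y3 + 5y4 + 4y5 ≥ 10
  y1, y2, y3, y4, y5 ≥ 0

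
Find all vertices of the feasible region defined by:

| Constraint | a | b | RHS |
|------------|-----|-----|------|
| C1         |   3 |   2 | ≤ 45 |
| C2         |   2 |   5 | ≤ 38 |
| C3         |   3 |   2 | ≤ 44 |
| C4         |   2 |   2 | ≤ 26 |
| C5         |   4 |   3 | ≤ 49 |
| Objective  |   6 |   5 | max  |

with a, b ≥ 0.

(0, 0), (12.25, 0), (10, 3), (9, 4), (0, 7.6)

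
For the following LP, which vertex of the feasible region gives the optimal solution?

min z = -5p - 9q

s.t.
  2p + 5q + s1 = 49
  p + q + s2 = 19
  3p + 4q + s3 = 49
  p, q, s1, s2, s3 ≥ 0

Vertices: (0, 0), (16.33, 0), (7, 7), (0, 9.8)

Evaluate the objective at each vertex of the feasible region:
  z(0, 0) = 0
  z(16.33, 0) = -81.67
  z(7, 7) = -98  ←
  z(0, 9.8) = -88.2
The minimum is at p = 7, q = 7.

(7, 7)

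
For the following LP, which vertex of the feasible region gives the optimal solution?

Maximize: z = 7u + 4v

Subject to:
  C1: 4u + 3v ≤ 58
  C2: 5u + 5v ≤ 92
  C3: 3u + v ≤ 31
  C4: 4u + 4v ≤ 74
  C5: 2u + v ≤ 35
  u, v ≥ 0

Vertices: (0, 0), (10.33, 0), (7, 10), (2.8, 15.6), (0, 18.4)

Evaluate the objective at each vertex of the feasible region:
  z(0, 0) = 0
  z(10.33, 0) = 72.33
  z(7, 10) = 89  ←
  z(2.8, 15.6) = 82
  z(0, 18.4) = 73.6
The maximum is at u = 7, v = 10.

(7, 10)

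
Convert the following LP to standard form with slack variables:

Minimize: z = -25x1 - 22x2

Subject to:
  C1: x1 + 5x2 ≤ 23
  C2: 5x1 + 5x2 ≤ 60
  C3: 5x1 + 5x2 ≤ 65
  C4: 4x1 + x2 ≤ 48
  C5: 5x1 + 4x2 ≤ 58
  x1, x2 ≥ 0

min z = -25x1 - 22x2

s.t.
  x1 + 5x2 + s1 = 23
  5x1 + 5x2 + s2 = 60
  5x1 + 5x2 + s3 = 65
  4x1 + x2 + s4 = 48
  5x1 + 4x2 + s5 = 58
  x1, x2, s1, s2, s3, s4, s5 ≥ 0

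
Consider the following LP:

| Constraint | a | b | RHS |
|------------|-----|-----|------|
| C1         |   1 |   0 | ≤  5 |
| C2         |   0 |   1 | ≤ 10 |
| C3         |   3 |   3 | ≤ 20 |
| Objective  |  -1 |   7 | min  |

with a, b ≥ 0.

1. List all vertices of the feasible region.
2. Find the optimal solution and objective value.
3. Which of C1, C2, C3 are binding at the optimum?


1. (0, 0), (5, 0), (5, 1.667), (0, 6.667)
2. a = 5, b = 0, z = -5
3. C1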